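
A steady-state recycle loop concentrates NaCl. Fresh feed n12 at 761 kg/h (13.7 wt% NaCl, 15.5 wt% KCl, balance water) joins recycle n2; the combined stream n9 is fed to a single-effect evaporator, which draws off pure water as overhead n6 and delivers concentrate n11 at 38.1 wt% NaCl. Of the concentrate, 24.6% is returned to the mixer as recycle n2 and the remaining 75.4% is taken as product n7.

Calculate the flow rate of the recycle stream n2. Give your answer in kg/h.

89.28 kg/h

Overall NaCl balance (none leaves overhead): NaCl in fresh feed = NaCl in product, i.e. 761×0.137 = (1−0.246)·n11·0.381.
n11 = 104.26/(0.381×0.754) = 362.92 kg/h.
Recycle n2 = 0.246×362.92 = 89.278 kg/h.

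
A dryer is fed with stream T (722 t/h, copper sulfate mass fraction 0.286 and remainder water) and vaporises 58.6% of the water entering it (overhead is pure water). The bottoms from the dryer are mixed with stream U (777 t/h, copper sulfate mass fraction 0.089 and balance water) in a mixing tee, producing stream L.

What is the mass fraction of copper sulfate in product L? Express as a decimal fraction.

Vapour removed = 0.586×0.714×722 = 302.09 t/h; concentrate = 419.91 t/h.
copper sulfate reaching the mixer = 206.49 (from concentrate) + 777×0.089 = 275.64 t/h.
Product flow = 419.91 + 777 = 1196.9 t/h; copper sulfate fraction = 0.230.

0.230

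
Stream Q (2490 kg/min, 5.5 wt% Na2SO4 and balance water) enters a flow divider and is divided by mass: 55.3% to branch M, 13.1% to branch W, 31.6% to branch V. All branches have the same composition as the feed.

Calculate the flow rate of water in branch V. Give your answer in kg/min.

743.6 kg/min

Branch V total = 0.316×2490 = 786.84 kg/min.
water in V = 0.945×786.84 = 743.56 kg/min.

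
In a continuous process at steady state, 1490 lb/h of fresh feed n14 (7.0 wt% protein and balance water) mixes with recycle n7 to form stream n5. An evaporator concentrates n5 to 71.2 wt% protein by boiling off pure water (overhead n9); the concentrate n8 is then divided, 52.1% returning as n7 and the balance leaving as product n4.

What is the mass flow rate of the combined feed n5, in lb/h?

1649 lb/h

Overall protein balance (none leaves overhead): protein in fresh feed = protein in product, i.e. 1490×0.070 = (1−0.521)·n8·0.712.
n8 = 104.3/(0.712×0.479) = 305.82 lb/h.
Recycle n7 = 0.521×305.82 = 159.33 lb/h.
Combined feed n5 = 1490 + 159.33 = 1649.3 lb/h.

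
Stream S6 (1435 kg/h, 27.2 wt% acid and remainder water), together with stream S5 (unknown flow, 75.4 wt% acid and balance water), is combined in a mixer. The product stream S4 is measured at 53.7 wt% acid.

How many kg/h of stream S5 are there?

1752 kg/h

Let S5 be the unknown flow. Total out = 1435 + S5.
acid balance: 390.32 + 0.754·S5 = 0.537·(1435 + S5)
(0.754 − 0.537)·S5 = 0.537×1435 − 390.32 = 380.27
S5 = 380.27 / 0.217 = 1752.4 kg/h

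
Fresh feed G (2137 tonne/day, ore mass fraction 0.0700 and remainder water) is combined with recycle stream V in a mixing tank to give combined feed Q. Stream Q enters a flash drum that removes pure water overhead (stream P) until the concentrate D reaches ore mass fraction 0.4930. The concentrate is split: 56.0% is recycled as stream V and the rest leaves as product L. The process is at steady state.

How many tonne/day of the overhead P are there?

Overall ore balance (none leaves overhead): ore in fresh feed = ore in product, i.e. 2137×0.070 = (1−0.560)·D·0.493.
D = 149.59/(0.493×0.440) = 689.61 tonne/day.
Recycle V = 0.560×689.61 = 386.18 tonne/day.
Combined feed Q = 2137 + 386.18 = 2523.2 tonne/day.
Overhead P = Q − D = 2523.2 − 689.61 = 1833.6 tonne/day.

1834 tonne/day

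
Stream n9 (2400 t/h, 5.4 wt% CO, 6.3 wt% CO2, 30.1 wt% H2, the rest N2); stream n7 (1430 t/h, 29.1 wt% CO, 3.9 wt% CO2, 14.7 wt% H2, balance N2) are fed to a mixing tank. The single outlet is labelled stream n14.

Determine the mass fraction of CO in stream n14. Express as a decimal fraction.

0.1425

Total flow out = 2400 + 1430 = 3830 t/h.
CO in = 2400×0.054 + 1430×0.291 = 545.73 t/h.
CO mass fraction in n14 = 545.73/3830 = 0.1425.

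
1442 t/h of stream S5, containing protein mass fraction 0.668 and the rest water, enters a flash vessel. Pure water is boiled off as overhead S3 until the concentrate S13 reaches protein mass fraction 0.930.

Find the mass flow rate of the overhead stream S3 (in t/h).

protein is conserved: 1442×0.668 = 963.26 t/h all reports to the concentrate.
Concentrate = 963.26/(target fraction) = 1035.8 t/h.
Overhead = 1442 − 1035.8 = 406.24 t/h.

406.2 t/h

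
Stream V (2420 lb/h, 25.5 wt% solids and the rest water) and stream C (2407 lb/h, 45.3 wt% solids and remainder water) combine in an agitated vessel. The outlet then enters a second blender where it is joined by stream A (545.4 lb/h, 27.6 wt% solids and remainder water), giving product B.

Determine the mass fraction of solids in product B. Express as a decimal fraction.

Overall, product flow = 5372.4 lb/h.
solids in = 2420×0.255 + 2407×0.453 + 545.4×0.276 = 1858 lb/h.
solids fraction in B = 0.346.

0.346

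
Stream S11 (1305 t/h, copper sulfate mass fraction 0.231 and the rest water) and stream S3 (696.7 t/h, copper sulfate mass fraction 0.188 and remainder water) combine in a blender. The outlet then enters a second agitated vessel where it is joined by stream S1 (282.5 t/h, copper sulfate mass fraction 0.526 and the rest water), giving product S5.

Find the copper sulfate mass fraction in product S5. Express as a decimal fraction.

Overall, product flow = 2284.2 t/h.
copper sulfate in = 1305×0.231 + 696.7×0.188 + 282.5×0.526 = 581.03 t/h.
copper sulfate fraction in S5 = 0.254.

0.254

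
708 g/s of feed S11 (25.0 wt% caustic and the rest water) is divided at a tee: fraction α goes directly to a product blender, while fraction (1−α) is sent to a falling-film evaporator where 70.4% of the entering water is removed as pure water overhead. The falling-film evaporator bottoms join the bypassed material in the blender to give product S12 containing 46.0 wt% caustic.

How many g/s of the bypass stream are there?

All 708×0.250 = 177 g/s of caustic reaches S12, so S12 = 177/0.460 = 384.78 g/s and vapour = 323.22 g/s.
The evaporator receives (1−α)·708 of feed at 0.750 water and removes 0.704 of that water:
0.704×0.750×(1−α)×708 = 323.22
(1−α) = 323.22/373.82 = 0.8646;  α = 0.1354.
Bypass flow = 0.1354×708 = 95.846 g/s.

95.85 g/s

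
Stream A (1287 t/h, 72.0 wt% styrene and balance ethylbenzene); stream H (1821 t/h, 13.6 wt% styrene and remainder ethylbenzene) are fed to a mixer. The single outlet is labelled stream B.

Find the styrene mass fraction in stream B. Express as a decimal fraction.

Total flow out = 1287 + 1821 = 3108 t/h.
styrene in = 1287×0.720 + 1821×0.136 = 1174.3 t/h.
styrene mass fraction in B = 1174.3/3108 = 0.378.

0.378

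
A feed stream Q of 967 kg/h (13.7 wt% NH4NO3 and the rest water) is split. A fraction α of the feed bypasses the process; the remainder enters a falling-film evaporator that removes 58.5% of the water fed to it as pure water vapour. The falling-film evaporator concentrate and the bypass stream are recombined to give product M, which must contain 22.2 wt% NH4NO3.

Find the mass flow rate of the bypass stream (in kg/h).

All 967×0.137 = 132.48 kg/h of NH4NO3 reaches M, so M = 132.48/0.222 = 596.75 kg/h and vapour = 370.25 kg/h.
The evaporator receives (1−α)·967 of feed at 0.863 water and removes 0.585 of that water:
0.585×0.863×(1−α)×967 = 370.25
(1−α) = 370.25/488.19 = 0.7584;  α = 0.2416.
Bypass flow = 0.2416×967 = 233.63 kg/h.

233.6 kg/h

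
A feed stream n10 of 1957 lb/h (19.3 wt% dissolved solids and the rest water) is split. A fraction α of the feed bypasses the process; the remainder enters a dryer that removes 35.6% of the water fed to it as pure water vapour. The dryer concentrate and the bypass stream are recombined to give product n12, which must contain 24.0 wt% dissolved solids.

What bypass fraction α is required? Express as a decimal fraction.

0.318

All 1957×0.193 = 377.7 lb/h of dissolved solids reaches n12, so n12 = 377.7/0.240 = 1573.8 lb/h and vapour = 383.25 lb/h.
The evaporator receives (1−α)·1957 of feed at 0.807 water and removes 0.356 of that water:
0.356×0.807×(1−α)×1957 = 383.25
(1−α) = 383.25/562.23 = 0.6817;  α = 0.3183.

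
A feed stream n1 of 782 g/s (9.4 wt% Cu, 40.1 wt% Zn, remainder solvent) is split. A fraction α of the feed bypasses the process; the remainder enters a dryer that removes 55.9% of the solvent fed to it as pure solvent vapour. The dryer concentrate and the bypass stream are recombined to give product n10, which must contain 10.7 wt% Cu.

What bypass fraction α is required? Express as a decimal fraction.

0.570

All 782×0.094 = 73.508 g/s of Cu reaches n10, so n10 = 73.508/0.107 = 686.99 g/s and vapour = 95.009 g/s.
The evaporator receives (1−α)·782 of feed at 0.505 solvent and removes 0.559 of that solvent:
0.559×0.505×(1−α)×782 = 95.009
(1−α) = 95.009/220.75 = 0.4304;  α = 0.5696.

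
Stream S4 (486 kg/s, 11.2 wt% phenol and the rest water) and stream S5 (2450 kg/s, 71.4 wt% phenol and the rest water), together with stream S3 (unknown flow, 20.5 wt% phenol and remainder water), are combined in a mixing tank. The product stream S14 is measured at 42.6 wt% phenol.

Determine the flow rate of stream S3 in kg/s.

2502 kg/s

Let S3 be the unknown flow. Total out = 2936 + S3.
phenol balance: 1803.7 + 0.205·S3 = 0.426·(2936 + S3)
(0.205 − 0.426)·S3 = 0.426×2936 − 1803.7 = -553
S3 = -553 / -0.221 = 2502.2 kg/s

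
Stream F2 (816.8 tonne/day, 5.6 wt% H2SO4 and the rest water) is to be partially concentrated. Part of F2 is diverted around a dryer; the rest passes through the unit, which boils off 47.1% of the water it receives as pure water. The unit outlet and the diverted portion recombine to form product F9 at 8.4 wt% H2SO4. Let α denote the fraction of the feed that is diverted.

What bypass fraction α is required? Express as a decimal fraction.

0.250

All 816.8×0.056 = 45.741 tonne/day of H2SO4 reaches F9, so F9 = 45.741/0.084 = 544.53 tonne/day and vapour = 272.27 tonne/day.
The evaporator receives (1−α)·816.8 of feed at 0.944 water and removes 0.471 of that water:
0.471×0.944×(1−α)×816.8 = 272.27
(1−α) = 272.27/363.17 = 0.7497;  α = 0.2503.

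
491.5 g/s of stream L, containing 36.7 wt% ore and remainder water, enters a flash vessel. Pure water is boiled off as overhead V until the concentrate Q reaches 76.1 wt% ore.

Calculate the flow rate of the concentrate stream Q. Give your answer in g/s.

237 g/s

ore is conserved: 491.5×0.367 = 180.38 g/s all reports to the concentrate.
Concentrate = 180.38/(target fraction) = 237.03 g/s.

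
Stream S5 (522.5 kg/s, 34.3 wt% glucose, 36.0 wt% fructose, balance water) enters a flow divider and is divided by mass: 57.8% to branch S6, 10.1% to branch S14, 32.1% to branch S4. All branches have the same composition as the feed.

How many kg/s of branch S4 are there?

Branch S4 flow = 0.321×522.5 = 167.72 kg/s.

167.7 kg/s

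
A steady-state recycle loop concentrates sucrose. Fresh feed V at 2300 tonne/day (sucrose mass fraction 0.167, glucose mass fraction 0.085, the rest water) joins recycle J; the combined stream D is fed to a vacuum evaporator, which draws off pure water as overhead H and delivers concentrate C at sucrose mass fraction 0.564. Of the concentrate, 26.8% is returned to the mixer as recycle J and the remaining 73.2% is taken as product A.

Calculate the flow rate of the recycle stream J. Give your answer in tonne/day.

Overall sucrose balance (none leaves overhead): sucrose in fresh feed = sucrose in product, i.e. 2300×0.167 = (1−0.268)·C·0.564.
C = 384.1/(0.564×0.732) = 930.37 tonne/day.
Recycle J = 0.268×930.37 = 249.34 tonne/day.

249.3 tonne/day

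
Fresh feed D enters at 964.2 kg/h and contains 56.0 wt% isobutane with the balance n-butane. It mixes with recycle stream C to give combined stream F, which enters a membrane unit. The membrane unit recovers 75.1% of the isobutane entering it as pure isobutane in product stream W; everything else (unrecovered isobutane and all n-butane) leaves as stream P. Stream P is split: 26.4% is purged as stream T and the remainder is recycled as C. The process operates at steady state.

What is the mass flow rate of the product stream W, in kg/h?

496.5 kg/h

isobutane in F: m_A = 964.2×0.560 + (1−0.264)·(1−0.751)·m_A, so m_A = 539.95/0.8167 = 661.11 kg/h.
Product W = 0.751×661.11 = 496.49 kg/h.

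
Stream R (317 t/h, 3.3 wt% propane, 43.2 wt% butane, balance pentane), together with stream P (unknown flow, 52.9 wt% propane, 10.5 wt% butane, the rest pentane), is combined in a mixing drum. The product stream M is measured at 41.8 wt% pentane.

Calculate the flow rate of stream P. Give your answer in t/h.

713.3 t/h

Let P be the unknown flow. Total out = 317 + P.
pentane balance: 169.59 + 0.366·P = 0.418·(317 + P)
(0.366 − 0.418)·P = 0.418×317 − 169.59 = -37.089
P = -37.089 / -0.052 = 713.25 t/h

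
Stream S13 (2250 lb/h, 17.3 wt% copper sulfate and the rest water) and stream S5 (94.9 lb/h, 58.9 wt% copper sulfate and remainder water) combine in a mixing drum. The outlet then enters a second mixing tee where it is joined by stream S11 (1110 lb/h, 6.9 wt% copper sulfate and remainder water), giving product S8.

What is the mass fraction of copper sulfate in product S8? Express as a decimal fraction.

0.151

Overall, product flow = 3454.9 lb/h.
copper sulfate in = 2250×0.173 + 94.9×0.589 + 1110×0.069 = 521.74 lb/h.
copper sulfate fraction in S8 = 0.151.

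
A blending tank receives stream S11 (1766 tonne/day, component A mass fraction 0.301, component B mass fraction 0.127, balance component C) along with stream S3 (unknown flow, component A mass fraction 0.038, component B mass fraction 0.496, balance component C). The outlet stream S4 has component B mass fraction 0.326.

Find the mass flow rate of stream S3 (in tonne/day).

2067 tonne/day

Let S3 be the unknown flow. Total out = 1766 + S3.
component B balance: 224.28 + 0.496·S3 = 0.326·(1766 + S3)
(0.496 − 0.326)·S3 = 0.326×1766 − 224.28 = 351.43
S3 = 351.43 / 0.170 = 2067.3 tonne/day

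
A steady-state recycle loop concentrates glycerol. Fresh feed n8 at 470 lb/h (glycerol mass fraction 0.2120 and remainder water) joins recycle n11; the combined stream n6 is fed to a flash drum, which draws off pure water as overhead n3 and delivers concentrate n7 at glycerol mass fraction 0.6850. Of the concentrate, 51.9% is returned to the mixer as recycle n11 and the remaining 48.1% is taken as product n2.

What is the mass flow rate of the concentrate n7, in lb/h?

Overall glycerol balance (none leaves overhead): glycerol in fresh feed = glycerol in product, i.e. 470×0.212 = (1−0.519)·n7·0.685.
n7 = 99.64/(0.685×0.481) = 302.41 lb/h.

302.4 lb/h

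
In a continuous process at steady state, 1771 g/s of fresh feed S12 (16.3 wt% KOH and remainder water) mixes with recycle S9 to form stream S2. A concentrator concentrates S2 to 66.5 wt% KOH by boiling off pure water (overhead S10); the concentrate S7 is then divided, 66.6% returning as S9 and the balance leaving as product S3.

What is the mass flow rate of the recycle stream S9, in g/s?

Overall KOH balance (none leaves overhead): KOH in fresh feed = KOH in product, i.e. 1771×0.163 = (1−0.666)·S7·0.665.
S7 = 288.67/(0.665×0.334) = 1299.7 g/s.
Recycle S9 = 0.666×1299.7 = 865.59 g/s.

865.6 g/s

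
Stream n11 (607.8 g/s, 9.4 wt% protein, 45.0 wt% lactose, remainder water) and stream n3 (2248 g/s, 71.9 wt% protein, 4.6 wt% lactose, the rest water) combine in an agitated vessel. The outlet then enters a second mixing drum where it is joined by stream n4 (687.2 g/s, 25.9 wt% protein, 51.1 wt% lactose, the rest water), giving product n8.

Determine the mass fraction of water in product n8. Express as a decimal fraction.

0.272

Overall, product flow = 3543 g/s.
water in = 607.8×0.456 + 2248×0.235 + 687.2×0.230 = 963.49 g/s.
water fraction in n8 = 0.272.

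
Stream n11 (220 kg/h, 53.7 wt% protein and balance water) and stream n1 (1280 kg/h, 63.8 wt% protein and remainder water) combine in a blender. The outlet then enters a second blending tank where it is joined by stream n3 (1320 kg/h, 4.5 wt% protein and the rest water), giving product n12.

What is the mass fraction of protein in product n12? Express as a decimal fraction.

Overall, product flow = 2820 kg/h.
protein in = 220×0.537 + 1280×0.638 + 1320×0.045 = 994.18 kg/h.
protein fraction in n12 = 0.353.

0.353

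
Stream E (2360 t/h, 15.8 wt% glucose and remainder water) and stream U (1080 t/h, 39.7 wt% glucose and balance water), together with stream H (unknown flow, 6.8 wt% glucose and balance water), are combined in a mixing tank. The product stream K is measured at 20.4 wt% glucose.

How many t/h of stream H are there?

Let H be the unknown flow. Total out = 3440 + H.
glucose balance: 801.64 + 0.068·H = 0.204·(3440 + H)
(0.068 − 0.204)·H = 0.204×3440 − 801.64 = -99.88
H = -99.88 / -0.136 = 734.41 t/h

734.4 t/h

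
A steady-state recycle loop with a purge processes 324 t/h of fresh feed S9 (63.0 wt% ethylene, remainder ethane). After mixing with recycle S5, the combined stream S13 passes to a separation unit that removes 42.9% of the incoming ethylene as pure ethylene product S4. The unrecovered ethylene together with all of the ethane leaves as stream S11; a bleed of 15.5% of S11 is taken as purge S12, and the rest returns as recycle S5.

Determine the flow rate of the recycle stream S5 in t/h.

843.9 t/h

ethane enters only via S9 and leaves only via the purge: 324×0.370 = 0.155×(ethane in S11), and the separation unit passes all ethane, so ethane in S13 = ethane in S11 = 773.42 t/h.
ethylene in S13: m_A = 324×0.630 + (1−0.155)·(1−0.429)·m_A, so m_A = 204.12/0.5175 = 394.43 t/h.
S11 = (1−0.429)×394.43 + 773.42 = 998.64 t/h.
Recycle S5 = (1−0.155)×998.64 = 843.85 t/h.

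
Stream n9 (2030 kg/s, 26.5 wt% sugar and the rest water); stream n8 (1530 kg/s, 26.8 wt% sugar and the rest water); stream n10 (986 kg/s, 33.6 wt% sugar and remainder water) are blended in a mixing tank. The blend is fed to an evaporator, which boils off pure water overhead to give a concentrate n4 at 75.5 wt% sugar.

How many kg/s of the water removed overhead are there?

sugar entering = 2030×0.265 + 1530×0.268 + 986×0.336 = 1279.3 kg/s.
All sugar reports to n4, so n4 = 1279.3/0.755 = 1694.4 kg/s.
Total feed = 4546 kg/s; overhead = 4546 − 1694.4 = 2851.6 kg/s.

2852 kg/s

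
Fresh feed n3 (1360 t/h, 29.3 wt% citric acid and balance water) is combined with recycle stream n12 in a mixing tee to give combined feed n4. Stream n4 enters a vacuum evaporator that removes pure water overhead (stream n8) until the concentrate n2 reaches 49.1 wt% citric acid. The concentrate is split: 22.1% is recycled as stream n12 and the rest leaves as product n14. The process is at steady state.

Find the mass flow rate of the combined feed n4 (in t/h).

1590 t/h

Overall citric acid balance (none leaves overhead): citric acid in fresh feed = citric acid in product, i.e. 1360×0.293 = (1−0.221)·n2·0.491.
n2 = 398.48/(0.491×0.779) = 1041.8 t/h.
Recycle n12 = 0.221×1041.8 = 230.24 t/h.
Combined feed n4 = 1360 + 230.24 = 1590.2 t/h.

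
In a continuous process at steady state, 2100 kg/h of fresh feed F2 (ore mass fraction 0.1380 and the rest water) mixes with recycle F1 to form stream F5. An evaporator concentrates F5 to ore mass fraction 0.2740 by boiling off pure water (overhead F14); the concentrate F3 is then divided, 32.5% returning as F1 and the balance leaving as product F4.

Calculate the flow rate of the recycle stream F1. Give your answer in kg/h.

509.2 kg/h

Overall ore balance (none leaves overhead): ore in fresh feed = ore in product, i.e. 2100×0.138 = (1−0.325)·F3·0.274.
F3 = 289.8/(0.274×0.675) = 1566.9 kg/h.
Recycle F1 = 0.325×1566.9 = 509.25 kg/h.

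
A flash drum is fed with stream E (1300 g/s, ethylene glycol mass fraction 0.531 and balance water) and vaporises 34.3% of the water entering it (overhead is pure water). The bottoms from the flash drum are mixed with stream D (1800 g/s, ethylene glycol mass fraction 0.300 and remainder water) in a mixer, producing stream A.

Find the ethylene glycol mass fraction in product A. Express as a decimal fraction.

Vapour removed = 0.343×0.469×1300 = 209.13 g/s; concentrate = 1090.9 g/s.
ethylene glycol reaching the mixer = 690.3 (from concentrate) + 1800×0.300 = 1230.3 g/s.
Product flow = 1090.9 + 1800 = 2890.9 g/s; ethylene glycol fraction = 0.426.

0.426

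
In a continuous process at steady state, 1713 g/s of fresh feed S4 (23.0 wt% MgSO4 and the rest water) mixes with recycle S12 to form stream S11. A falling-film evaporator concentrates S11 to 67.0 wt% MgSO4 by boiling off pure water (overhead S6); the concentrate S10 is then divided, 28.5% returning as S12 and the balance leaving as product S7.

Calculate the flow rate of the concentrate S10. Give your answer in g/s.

Overall MgSO4 balance (none leaves overhead): MgSO4 in fresh feed = MgSO4 in product, i.e. 1713×0.230 = (1−0.285)·S10·0.670.
S10 = 393.99/(0.670×0.715) = 822.44 g/s.

822.4 g/s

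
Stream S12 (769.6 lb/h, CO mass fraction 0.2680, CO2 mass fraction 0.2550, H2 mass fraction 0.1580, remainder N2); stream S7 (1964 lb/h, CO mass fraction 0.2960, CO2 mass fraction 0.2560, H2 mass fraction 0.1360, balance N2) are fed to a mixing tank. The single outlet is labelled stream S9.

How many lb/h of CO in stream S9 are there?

787.6 lb/h

CO out = CO in = 769.6×0.268 + 1964×0.296 = 787.6 lb/h.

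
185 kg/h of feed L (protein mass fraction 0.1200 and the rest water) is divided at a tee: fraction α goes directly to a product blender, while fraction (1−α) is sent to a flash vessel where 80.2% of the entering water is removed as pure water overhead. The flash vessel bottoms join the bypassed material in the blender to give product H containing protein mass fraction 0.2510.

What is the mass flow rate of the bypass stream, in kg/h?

48.19 kg/h

All 185×0.120 = 22.2 kg/h of protein reaches H, so H = 22.2/0.251 = 88.446 kg/h and vapour = 96.554 kg/h.
The evaporator receives (1−α)·185 of feed at 0.880 water and removes 0.802 of that water:
0.802×0.880×(1−α)×185 = 96.554
(1−α) = 96.554/130.57 = 0.7395;  α = 0.2605.
Bypass flow = 0.2605×185 = 48.192 kg/h.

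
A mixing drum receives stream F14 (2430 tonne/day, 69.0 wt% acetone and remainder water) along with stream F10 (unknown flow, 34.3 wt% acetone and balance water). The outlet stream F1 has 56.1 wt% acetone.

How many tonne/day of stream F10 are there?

Let F10 be the unknown flow. Total out = 2430 + F10.
acetone balance: 1676.7 + 0.343·F10 = 0.561·(2430 + F10)
(0.343 − 0.561)·F10 = 0.561×2430 − 1676.7 = -313.47
F10 = -313.47 / -0.218 = 1437.9 tonne/day

1438 tonne/day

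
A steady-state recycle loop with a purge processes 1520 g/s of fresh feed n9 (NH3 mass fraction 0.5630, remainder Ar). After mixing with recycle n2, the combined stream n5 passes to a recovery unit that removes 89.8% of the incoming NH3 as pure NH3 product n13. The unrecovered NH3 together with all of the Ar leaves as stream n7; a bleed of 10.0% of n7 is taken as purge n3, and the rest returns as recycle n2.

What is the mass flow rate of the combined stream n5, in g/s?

Ar enters only via n9 and leaves only via the purge: 1520×0.437 = 0.100×(Ar in n7), and the recovery unit passes all Ar, so Ar in n5 = Ar in n7 = 6642.4 g/s.
NH3 in n5: m_A = 1520×0.563 + (1−0.100)·(1−0.898)·m_A, so m_A = 855.76/0.9082 = 942.26 g/s.
n5 = 942.26 + 6642.4 = 7584.7 g/s.

7585 g/s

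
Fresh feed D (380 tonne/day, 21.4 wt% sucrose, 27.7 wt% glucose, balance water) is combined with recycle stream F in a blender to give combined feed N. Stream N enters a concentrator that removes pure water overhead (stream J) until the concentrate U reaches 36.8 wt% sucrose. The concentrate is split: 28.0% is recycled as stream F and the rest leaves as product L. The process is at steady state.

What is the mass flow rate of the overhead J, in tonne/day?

159 tonne/day

Overall sucrose balance (none leaves overhead): sucrose in fresh feed = sucrose in product, i.e. 380×0.214 = (1−0.280)·U·0.368.
U = 81.32/(0.368×0.720) = 306.91 tonne/day.
Recycle F = 0.280×306.91 = 85.936 tonne/day.
Combined feed N = 380 + 85.936 = 465.94 tonne/day.
Overhead J = N − U = 465.94 − 306.91 = 159.02 tonne/day.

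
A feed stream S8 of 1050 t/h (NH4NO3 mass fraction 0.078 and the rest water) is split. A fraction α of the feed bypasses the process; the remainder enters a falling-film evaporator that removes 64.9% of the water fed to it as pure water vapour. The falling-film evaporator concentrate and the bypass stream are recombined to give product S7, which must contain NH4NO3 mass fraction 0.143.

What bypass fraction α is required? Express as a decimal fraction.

0.240

All 1050×0.078 = 81.9 t/h of NH4NO3 reaches S7, so S7 = 81.9/0.143 = 572.73 t/h and vapour = 477.27 t/h.
The evaporator receives (1−α)·1050 of feed at 0.922 water and removes 0.649 of that water:
0.649×0.922×(1−α)×1050 = 477.27
(1−α) = 477.27/628.3 = 0.7596;  α = 0.2404.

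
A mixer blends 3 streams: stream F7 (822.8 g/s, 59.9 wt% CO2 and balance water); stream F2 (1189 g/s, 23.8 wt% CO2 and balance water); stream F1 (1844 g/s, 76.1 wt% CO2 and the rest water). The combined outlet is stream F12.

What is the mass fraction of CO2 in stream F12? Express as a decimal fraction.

0.5652

Total flow out = 822.8 + 1189 + 1844 = 3855.8 g/s.
CO2 in = 822.8×0.599 + 1189×0.238 + 1844×0.761 = 2179.1 g/s.
CO2 mass fraction in F12 = 2179.1/3855.8 = 0.5652.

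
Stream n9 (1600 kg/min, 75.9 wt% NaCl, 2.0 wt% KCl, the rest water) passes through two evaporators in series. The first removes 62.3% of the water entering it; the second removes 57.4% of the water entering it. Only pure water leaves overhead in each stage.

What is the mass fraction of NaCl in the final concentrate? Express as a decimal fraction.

water in feed = 1600×0.221 = 353.6 kg/min.
After stage 1: water left = (1−0.623)×353.6 = 133.31; stream total = 1379.7 kg/min.
After stage 2: water left = (1−0.574)×133.31 = 56.789; final concentrate = 1303.2 kg/min.
NaCl fraction = 1214.4/1303.2 = 0.932.

0.932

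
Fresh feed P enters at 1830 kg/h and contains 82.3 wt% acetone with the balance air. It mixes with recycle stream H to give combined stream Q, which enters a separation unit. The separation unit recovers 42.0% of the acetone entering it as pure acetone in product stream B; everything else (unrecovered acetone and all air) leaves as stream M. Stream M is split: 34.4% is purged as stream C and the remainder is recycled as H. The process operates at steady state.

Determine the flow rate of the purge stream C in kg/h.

air enters only via P and leaves only via the purge: 1830×0.177 = 0.344×(air in M), and the separation unit passes all air, so air in Q = air in M = 941.6 kg/h.
acetone in Q: m_A = 1830×0.823 + (1−0.344)·(1−0.420)·m_A, so m_A = 1506.1/0.6195 = 2431.1 kg/h.
M = (1−0.420)×2431.1 + 941.6 = 2351.6 kg/h.
Purge C = 0.344×2351.6 = 808.95 kg/h.

809 kg/h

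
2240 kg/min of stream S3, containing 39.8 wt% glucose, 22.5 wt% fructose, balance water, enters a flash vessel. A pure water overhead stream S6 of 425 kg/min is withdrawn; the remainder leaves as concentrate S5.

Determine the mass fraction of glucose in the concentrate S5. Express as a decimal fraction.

glucose is not removed: 2240×0.398 = 891.52 kg/min of glucose enters S5.
Concentrate = 2240 − 425 = 1815 kg/min.
Mass fraction = 891.52/1815 = 0.491.

0.491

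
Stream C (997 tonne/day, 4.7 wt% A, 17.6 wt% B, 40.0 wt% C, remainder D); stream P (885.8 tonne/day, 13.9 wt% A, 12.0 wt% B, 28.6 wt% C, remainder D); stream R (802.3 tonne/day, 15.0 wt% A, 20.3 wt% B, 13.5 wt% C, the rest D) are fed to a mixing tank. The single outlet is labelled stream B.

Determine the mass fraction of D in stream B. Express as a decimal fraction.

0.4431

Total flow out = 997 + 885.8 + 802.3 = 2685.1 tonne/day.
D in = 997×0.377 + 885.8×0.455 + 802.3×0.512 = 1189.7 tonne/day.
D mass fraction in B = 1189.7/2685.1 = 0.4431.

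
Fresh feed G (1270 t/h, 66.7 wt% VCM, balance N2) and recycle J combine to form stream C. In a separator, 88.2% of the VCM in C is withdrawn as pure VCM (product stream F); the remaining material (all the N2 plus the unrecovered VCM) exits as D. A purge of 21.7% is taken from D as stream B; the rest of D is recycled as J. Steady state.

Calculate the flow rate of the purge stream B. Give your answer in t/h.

N2 enters only via G and leaves only via the purge: 1270×0.333 = 0.217×(N2 in D), and the separator passes all N2, so N2 in C = N2 in D = 1948.9 t/h.
VCM in C: m_A = 1270×0.667 + (1−0.217)·(1−0.882)·m_A, so m_A = 847.09/0.9076 = 933.32 t/h.
D = (1−0.882)×933.32 + 1948.9 = 2059 t/h.
Purge B = 0.217×2059 = 446.81 t/h.

446.8 t/h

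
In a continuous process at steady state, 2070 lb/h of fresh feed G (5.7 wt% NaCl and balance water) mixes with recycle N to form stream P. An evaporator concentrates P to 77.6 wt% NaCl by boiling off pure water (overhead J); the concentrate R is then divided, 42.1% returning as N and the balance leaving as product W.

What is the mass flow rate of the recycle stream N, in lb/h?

110.6 lb/h

Overall NaCl balance (none leaves overhead): NaCl in fresh feed = NaCl in product, i.e. 2070×0.057 = (1−0.421)·R·0.776.
R = 117.99/(0.776×0.579) = 262.61 lb/h.
Recycle N = 0.421×262.61 = 110.56 lb/h.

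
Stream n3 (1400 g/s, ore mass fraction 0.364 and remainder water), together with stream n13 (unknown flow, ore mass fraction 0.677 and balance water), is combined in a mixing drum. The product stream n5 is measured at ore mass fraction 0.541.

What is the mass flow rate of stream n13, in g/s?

Let n13 be the unknown flow. Total out = 1400 + n13.
ore balance: 509.6 + 0.677·n13 = 0.541·(1400 + n13)
(0.677 − 0.541)·n13 = 0.541×1400 − 509.6 = 247.8
n13 = 247.8 / 0.136 = 1822.1 g/s

1822 g/s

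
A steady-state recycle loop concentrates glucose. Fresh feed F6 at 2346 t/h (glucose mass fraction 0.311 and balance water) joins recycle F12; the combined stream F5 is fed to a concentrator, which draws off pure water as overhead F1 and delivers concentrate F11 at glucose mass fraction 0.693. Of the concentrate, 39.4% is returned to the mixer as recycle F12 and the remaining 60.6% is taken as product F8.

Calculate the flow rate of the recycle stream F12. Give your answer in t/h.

684.5 t/h

Overall glucose balance (none leaves overhead): glucose in fresh feed = glucose in product, i.e. 2346×0.311 = (1−0.394)·F11·0.693.
F11 = 729.61/(0.693×0.606) = 1737.3 t/h.
Recycle F12 = 0.394×1737.3 = 684.51 t/h.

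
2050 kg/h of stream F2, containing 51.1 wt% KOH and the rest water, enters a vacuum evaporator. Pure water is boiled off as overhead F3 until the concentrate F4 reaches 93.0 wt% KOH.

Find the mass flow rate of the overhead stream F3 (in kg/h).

KOH is conserved: 2050×0.511 = 1047.5 kg/h all reports to the concentrate.
Concentrate = 1047.5/(target fraction) = 1126.4 kg/h.
Overhead = 2050 − 1126.4 = 923.6 kg/h.

923.6 kg/h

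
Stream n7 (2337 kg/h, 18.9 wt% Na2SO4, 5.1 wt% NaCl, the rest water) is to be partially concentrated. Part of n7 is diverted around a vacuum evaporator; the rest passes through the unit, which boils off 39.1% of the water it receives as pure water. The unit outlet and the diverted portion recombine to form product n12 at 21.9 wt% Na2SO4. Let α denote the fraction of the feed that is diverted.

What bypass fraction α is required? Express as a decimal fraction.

0.539

All 2337×0.189 = 441.69 kg/h of Na2SO4 reaches n12, so n12 = 441.69/0.219 = 2016.9 kg/h and vapour = 320.14 kg/h.
The evaporator receives (1−α)·2337 of feed at 0.760 water and removes 0.391 of that water:
0.391×0.760×(1−α)×2337 = 320.14
(1−α) = 320.14/694.46 = 0.4610;  α = 0.5390.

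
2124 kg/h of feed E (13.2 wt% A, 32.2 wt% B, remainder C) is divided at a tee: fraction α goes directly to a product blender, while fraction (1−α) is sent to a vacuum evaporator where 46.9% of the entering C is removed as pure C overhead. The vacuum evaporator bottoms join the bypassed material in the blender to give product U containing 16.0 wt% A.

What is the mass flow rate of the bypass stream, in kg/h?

All 2124×0.132 = 280.37 kg/h of A reaches U, so U = 280.37/0.160 = 1752.3 kg/h and vapour = 371.7 kg/h.
The evaporator receives (1−α)·2124 of feed at 0.546 C and removes 0.469 of that C:
0.469×0.546×(1−α)×2124 = 371.7
(1−α) = 371.7/543.9 = 0.6834;  α = 0.3166.
Bypass flow = 0.3166×2124 = 672.47 kg/h.

672.5 kg/h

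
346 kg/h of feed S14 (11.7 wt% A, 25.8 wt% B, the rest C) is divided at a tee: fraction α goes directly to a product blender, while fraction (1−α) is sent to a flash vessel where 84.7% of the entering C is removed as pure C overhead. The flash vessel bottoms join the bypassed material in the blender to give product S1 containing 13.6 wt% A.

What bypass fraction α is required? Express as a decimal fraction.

All 346×0.117 = 40.482 kg/h of A reaches S1, so S1 = 40.482/0.136 = 297.66 kg/h and vapour = 48.338 kg/h.
The evaporator receives (1−α)·346 of feed at 0.625 C and removes 0.847 of that C:
0.847×0.625×(1−α)×346 = 48.338
(1−α) = 48.338/183.16 = 0.2639;  α = 0.7361.

0.736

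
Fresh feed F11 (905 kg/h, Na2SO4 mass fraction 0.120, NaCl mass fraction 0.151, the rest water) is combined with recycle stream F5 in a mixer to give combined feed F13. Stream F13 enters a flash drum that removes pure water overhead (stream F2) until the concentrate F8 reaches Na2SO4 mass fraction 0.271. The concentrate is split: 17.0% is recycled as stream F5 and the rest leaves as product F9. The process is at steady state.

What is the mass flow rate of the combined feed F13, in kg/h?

Overall Na2SO4 balance (none leaves overhead): Na2SO4 in fresh feed = Na2SO4 in product, i.e. 905×0.120 = (1−0.170)·F8·0.271.
F8 = 108.6/(0.271×0.830) = 482.82 kg/h.
Recycle F5 = 0.170×482.82 = 82.079 kg/h.
Combined feed F13 = 905 + 82.079 = 987.08 kg/h.

987.1 kg/h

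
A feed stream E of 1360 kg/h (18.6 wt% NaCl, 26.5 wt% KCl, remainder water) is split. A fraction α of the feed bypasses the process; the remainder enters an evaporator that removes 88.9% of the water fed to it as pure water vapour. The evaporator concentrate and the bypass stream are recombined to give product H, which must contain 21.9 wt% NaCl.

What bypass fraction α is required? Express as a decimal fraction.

All 1360×0.186 = 252.96 kg/h of NaCl reaches H, so H = 252.96/0.219 = 1155.1 kg/h and vapour = 204.93 kg/h.
The evaporator receives (1−α)·1360 of feed at 0.549 water and removes 0.889 of that water:
0.889×0.549×(1−α)×1360 = 204.93
(1−α) = 204.93/663.76 = 0.3087;  α = 0.6913.

0.691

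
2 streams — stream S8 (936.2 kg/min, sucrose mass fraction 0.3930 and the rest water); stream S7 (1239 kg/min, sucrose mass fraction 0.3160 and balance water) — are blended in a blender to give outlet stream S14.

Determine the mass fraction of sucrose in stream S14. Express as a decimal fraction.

Total flow out = 936.2 + 1239 = 2175.2 kg/min.
sucrose in = 936.2×0.393 + 1239×0.316 = 759.45 kg/min.
sucrose mass fraction in S14 = 759.45/2175.2 = 0.3491.

0.3491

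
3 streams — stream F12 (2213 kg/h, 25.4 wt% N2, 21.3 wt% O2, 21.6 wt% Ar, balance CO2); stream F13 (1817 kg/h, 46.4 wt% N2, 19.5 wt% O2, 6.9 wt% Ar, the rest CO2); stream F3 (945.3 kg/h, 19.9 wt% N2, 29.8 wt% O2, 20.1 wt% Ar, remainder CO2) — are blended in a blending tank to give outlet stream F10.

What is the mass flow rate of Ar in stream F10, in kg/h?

793.4 kg/h

Ar out = Ar in = 2213×0.216 + 1817×0.069 + 945.3×0.201 = 793.39 kg/h.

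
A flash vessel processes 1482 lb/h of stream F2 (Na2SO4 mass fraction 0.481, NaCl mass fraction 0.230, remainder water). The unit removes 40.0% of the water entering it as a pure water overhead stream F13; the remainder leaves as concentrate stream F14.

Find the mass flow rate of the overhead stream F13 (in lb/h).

water entering = 1482×0.289 = 428.3 lb/h; overhead removed = 0.400×428.3 = 171.32 lb/h.

171.3 lb/h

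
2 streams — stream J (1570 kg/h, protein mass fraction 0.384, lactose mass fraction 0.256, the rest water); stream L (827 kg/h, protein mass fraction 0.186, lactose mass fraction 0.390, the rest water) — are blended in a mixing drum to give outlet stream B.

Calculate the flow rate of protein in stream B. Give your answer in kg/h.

protein out = protein in = 1570×0.384 + 827×0.186 = 756.7 kg/h.

756.7 kg/h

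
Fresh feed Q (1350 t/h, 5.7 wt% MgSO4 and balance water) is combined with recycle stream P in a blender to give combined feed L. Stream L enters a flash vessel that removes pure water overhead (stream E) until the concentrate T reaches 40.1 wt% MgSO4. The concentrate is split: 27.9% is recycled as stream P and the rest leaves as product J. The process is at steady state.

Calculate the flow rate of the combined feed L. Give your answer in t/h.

Overall MgSO4 balance (none leaves overhead): MgSO4 in fresh feed = MgSO4 in product, i.e. 1350×0.057 = (1−0.279)·T·0.401.
T = 76.95/(0.401×0.721) = 266.15 t/h.
Recycle P = 0.279×266.15 = 74.256 t/h.
Combined feed L = 1350 + 74.256 = 1424.3 t/h.

1424 t/h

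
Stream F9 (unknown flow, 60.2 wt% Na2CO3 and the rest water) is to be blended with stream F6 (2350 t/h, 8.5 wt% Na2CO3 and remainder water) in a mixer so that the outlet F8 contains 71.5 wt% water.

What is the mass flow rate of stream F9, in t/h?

1483 t/h

Let F9 be the unknown flow. Total out = 2350 + F9.
water balance: 2150.2 + 0.398·F9 = 0.715·(2350 + F9)
(0.398 − 0.715)·F9 = 0.715×2350 − 2150.2 = -470
F9 = -470 / -0.317 = 1482.6 t/h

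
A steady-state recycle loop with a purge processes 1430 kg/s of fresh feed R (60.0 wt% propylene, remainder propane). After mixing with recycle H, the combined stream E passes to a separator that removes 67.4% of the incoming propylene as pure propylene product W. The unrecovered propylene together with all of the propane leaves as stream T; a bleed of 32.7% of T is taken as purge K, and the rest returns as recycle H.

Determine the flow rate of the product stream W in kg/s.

740.8 kg/s

propylene in E: m_A = 1430×0.600 + (1−0.327)·(1−0.674)·m_A, so m_A = 858/0.7806 = 1099.2 kg/s.
Product W = 0.674×1099.2 = 740.83 kg/s.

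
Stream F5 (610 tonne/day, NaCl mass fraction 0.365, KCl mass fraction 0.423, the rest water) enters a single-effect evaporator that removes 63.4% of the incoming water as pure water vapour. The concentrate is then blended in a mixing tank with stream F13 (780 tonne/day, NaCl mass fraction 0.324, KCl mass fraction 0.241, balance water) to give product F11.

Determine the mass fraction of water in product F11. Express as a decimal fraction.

Vapour removed = 0.634×0.212×610 = 81.989 tonne/day; concentrate = 528.01 tonne/day.
water reaching the mixer = 47.331 (from concentrate) + 780×0.435 = 386.63 tonne/day.
Product flow = 528.01 + 780 = 1308 tonne/day; water fraction = 0.296.

0.296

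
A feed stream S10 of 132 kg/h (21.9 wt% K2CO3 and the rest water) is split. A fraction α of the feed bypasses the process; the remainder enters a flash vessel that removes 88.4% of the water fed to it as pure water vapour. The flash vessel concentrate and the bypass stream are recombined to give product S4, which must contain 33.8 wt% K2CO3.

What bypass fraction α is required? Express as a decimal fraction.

All 132×0.219 = 28.908 kg/h of K2CO3 reaches S4, so S4 = 28.908/0.338 = 85.527 kg/h and vapour = 46.473 kg/h.
The evaporator receives (1−α)·132 of feed at 0.781 water and removes 0.884 of that water:
0.884×0.781×(1−α)×132 = 46.473
(1−α) = 46.473/91.133 = 0.5099;  α = 0.4901.

0.490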